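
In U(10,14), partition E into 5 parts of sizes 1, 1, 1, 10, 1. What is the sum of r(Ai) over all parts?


r(Ai) = min(|Ai|, 10) for each part.
Sum = min(1,10) + min(1,10) + min(1,10) + min(10,10) + min(1,10)
    = 1 + 1 + 1 + 10 + 1
    = 14.

14


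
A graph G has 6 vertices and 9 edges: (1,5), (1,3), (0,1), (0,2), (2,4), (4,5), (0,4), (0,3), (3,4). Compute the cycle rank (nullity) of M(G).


Cycle rank (nullity) = |E| - r(M) = |E| - (|V| - c).
|E| = 9, |V| = 6, c = 1.
Nullity = 9 - (6 - 1) = 9 - 5 = 4.

4


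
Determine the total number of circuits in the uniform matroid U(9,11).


In U(9,11), circuits are the (10)-element subsets.
Any set of 10 elements is dependent, and removing any one element gives
an independent set of size 9, so it is a minimal dependent set.
Number of circuits = C(11,10) = 11.

11


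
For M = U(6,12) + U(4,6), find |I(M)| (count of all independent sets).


For a direct sum, |I(M1+M2)| = |I(M1)| * |I(M2)|.
|I(U(6,12))| = sum C(12,k) for k=0..6 = 2510.
|I(U(4,6))| = sum C(6,k) for k=0..4 = 57.
Total = 2510 * 57 = 143070.

143070


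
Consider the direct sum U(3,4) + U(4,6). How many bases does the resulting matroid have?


Bases of a direct sum M1 + M2: |B| = |B(M1)| * |B(M2)|.
|B(U(3,4))| = C(4,3) = 4.
|B(U(4,6))| = C(6,4) = 15.
Total bases = 4 * 15 = 60.

60


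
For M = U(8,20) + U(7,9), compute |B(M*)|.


(M1+M2)* = M1* + M2*.
M1* = U(12,20), bases: C(20,12) = 125970.
M2* = U(2,9), bases: C(9,2) = 36.
|B(M*)| = 125970 * 36 = 4534920.

4534920


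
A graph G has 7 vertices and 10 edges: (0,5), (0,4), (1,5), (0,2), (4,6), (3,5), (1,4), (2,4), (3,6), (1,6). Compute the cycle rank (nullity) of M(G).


Cycle rank (nullity) = |E| - r(M) = |E| - (|V| - c).
|E| = 10, |V| = 7, c = 1.
Nullity = 10 - (7 - 1) = 10 - 6 = 4.

4


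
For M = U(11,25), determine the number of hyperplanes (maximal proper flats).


Hyperplanes of U(11,25) are flats of rank 10.
In a uniform matroid, these are exactly the (10)-element subsets.
Count = C(25,10) = 25! / (10! * 15!) = 3268760.

3268760


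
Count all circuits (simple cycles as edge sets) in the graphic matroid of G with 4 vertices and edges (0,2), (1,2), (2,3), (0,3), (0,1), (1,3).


A circuit in a graphic matroid = edge set of a simple cycle.
G has 4 vertices and 6 edges.
Enumerating all minimal edge subsets forming cycles...
Total circuits found: 7.

7


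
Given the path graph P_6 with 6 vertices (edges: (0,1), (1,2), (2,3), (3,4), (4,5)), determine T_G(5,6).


A path on 6 vertices is a tree with 5 edges.
T(x,y) = x^(5) for any tree.
T(5,6) = 5^5 = 3125.

3125


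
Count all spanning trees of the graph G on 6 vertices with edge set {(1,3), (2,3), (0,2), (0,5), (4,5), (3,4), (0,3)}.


By Kirchhoff's matrix tree theorem, the number of spanning trees equals
the determinant of any cofactor of the Laplacian matrix L.
G has 6 vertices and 7 edges.
Computing the (5 x 5) cofactor determinant gives 11.

11


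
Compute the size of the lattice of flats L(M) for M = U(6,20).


Flats of U(6,20): every subset of size < 6 is a flat, plus E itself.
Count = (20 choose 0) + (20 choose 1) + (20 choose 2) + (20 choose 3) + (20 choose 4) + (20 choose 5) + 1
     = 1 + 20 + 190 + 1140 + 4845 + 15504 + 1
     = 21701.

21701


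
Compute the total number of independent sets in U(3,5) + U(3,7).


For a direct sum, |I(M1+M2)| = |I(M1)| * |I(M2)|.
|I(U(3,5))| = sum C(5,k) for k=0..3 = 26.
|I(U(3,7))| = sum C(7,k) for k=0..3 = 64.
Total = 26 * 64 = 1664.

1664


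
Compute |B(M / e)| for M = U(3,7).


Contracting e from U(3,7) gives U(2,6).
Bases of U(2,6) = C(6,2) = (6 * 5) / (1 * 2) = 15.

15


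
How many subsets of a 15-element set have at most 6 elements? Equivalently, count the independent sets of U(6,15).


Independent sets of U(6,15) are all subsets of size <= 6.
Count = (15 choose 0) + (15 choose 1) + (15 choose 2) + (15 choose 3) + (15 choose 4) + (15 choose 5) + (15 choose 6)
     = 1 + 15 + 105 + 455 + 1365 + 3003 + 5005
     = 9949.

9949


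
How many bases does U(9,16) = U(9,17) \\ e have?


Deleting e from U(9,17) gives U(9,16) since n > r.
Bases of U(9,16) = C(16,9) = 16! / (9! * 7!) = 11440.

11440


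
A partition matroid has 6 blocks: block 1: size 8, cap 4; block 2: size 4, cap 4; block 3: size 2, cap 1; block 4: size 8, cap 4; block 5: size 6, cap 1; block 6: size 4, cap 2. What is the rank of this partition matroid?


Rank of a partition matroid = sum of min(|Si|, ci) for each block.
= min(8,4) + min(4,4) + min(2,1) + min(8,4) + min(6,1) + min(4,2)
= 4 + 4 + 1 + 4 + 1 + 2
= 16.

16


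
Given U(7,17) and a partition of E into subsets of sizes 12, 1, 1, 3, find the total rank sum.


r(Ai) = min(|Ai|, 7) for each part.
Sum = min(12,7) + min(1,7) + min(1,7) + min(3,7)
    = 7 + 1 + 1 + 3
    = 12.

12


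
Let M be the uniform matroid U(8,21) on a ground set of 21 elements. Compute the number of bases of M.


Bases of U(8,21) are all 8-element subsets of the 21-element ground set.
Number of bases = C(21,8).
(21 choose 8) = 203490.

203490


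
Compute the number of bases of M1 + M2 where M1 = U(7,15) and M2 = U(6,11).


Bases of a direct sum M1 + M2: |B| = |B(M1)| * |B(M2)|.
|B(U(7,15))| = C(15,7) = 6435.
|B(U(6,11))| = C(11,6) = 462.
Total bases = 6435 * 462 = 2972970.

2972970


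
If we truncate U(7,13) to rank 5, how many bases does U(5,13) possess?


Truncating U(7,13) to rank 5 gives U(5,13).
Bases of U(5,13) are all 5-element subsets of 13 elements.
Number of bases = C(13,5) = 13! / (5! * 8!) = 1287.

1287


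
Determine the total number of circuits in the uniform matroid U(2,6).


In U(2,6), circuits are the (3)-element subsets.
Any set of 3 elements is dependent, and removing any one element gives
an independent set of size 2, so it is a minimal dependent set.
Number of circuits = C(6,3) = 6! / (3! * 3!) = 20.

20


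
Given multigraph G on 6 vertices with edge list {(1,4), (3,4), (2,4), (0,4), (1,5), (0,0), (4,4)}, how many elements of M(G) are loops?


In a graphic matroid, a loop is a self-loop edge (u,u) with rank 0.
Examining all 7 edges for self-loops...
Self-loops found: (0,0), (4,4)
Number of loops = 2.

2


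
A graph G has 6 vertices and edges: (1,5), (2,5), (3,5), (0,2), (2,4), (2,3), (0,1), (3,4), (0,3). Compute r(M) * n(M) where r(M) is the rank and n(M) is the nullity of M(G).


r(M) = |V| - c = 6 - 1 = 5.
nullity = |E| - r(M) = 9 - 5 = 4.
Product = 5 * 4 = 20.

20


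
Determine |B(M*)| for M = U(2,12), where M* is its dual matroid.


The dual of U(r,n) is U(n-r, n) = U(10,12).
Bases of U(10,12) are all (10)-element subsets.
|B(M*)| = C(12,10) = 12! / (10! * 2!) = 66.

66


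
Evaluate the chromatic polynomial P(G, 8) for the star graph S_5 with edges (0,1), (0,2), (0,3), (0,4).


P(tree, k) = k * (k-1)^(4) for any tree on 5 vertices.
P(8) = 8 * 7^4 = 8 * 2401 = 19208.

19208


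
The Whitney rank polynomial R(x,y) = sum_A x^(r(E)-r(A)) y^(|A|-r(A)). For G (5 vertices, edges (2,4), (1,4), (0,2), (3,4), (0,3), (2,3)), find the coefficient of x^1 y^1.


R(x,y) = sum over A in 2^E of x^(r(E)-r(A)) * y^(|A|-r(A)).
G has 5 vertices, 6 edges. r(E) = 4.
Enumerate all 2^6 = 64 subsets.
Count subsets with r(E)-r(A)=1 and |A|-r(A)=1: 7.

7


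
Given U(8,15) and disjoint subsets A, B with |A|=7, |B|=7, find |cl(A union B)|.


|A union B| = 7 + 7 = 14 (disjoint).
In U(8,15), cl(S) = S if |S| < 8, else cl(S) = E.
Since 14 >= 8, cl(A union B) = E.
|cl(A union B)| = 15.

15


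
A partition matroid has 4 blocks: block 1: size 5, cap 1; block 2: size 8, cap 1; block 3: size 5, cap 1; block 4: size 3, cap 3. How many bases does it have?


A basis picks exactly ci elements from block i.
Number of bases = product of C(|Si|, ci).
= C(5,1) * C(8,1) * C(5,1) * C(3,3)
= 5 * 8 * 5 * 1
= 200.

200


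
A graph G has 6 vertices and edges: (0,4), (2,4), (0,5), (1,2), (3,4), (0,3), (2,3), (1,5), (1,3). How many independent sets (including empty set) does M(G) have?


An independent set in a graphic matroid is an acyclic edge subset.
G has 6 vertices and 9 edges.
Enumerate all 2^9 = 512 subsets, checking for acyclicity.
Total independent sets = 298.

298


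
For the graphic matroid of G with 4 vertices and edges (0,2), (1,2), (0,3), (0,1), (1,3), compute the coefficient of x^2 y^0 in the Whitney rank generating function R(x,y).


R(x,y) = sum over A in 2^E of x^(r(E)-r(A)) * y^(|A|-r(A)).
G has 4 vertices, 5 edges. r(E) = 3.
Enumerate all 2^5 = 32 subsets.
Count subsets with r(E)-r(A)=2 and |A|-r(A)=0: 5.

5


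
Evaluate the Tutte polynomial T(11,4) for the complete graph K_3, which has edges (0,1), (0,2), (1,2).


T(K_3; x,y) = x^2 + x + y.
T(11,4) = 121 + 11 + 4 = 136.

136


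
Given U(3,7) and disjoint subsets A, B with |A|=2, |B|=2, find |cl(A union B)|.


|A union B| = 2 + 2 = 4 (disjoint).
In U(3,7), cl(S) = S if |S| < 3, else cl(S) = E.
Since 4 >= 3, cl(A union B) = E.
|cl(A union B)| = 7.

7


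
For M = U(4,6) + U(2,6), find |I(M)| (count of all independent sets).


For a direct sum, |I(M1+M2)| = |I(M1)| * |I(M2)|.
|I(U(4,6))| = sum C(6,k) for k=0..4 = 57.
|I(U(2,6))| = sum C(6,k) for k=0..2 = 22.
Total = 57 * 22 = 1254.

1254


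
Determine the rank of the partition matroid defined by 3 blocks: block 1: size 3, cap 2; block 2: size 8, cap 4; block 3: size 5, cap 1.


Rank of a partition matroid = sum of min(|Si|, ci) for each block.
= min(3,2) + min(8,4) + min(5,1)
= 2 + 4 + 1
= 7.

7


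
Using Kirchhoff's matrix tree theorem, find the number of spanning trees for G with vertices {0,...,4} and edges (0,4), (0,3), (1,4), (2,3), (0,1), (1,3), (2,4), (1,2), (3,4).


By Kirchhoff's matrix tree theorem, the number of spanning trees equals
the determinant of any cofactor of the Laplacian matrix L.
G has 5 vertices and 9 edges.
Computing the (4 x 4) cofactor determinant gives 75.

75


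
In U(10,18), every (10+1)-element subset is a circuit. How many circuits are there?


In U(10,18), circuits are the (11)-element subsets.
Any set of 11 elements is dependent, and removing any one element gives
an independent set of size 10, so it is a minimal dependent set.
Number of circuits = C(18,11) = 31824.

31824


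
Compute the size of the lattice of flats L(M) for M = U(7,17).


Flats of U(7,17): every subset of size < 7 is a flat, plus E itself.
Count = C(17,0) + C(17,1) + C(17,2) + C(17,3) + C(17,4) + C(17,5) + C(17,6) + 1
     = 1 + 17 + 136 + 680 + 2380 + 6188 + 12376 + 1
     = 21779.

21779


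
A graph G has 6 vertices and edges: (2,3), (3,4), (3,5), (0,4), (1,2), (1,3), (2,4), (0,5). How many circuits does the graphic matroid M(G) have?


A circuit in a graphic matroid = edge set of a simple cycle.
G has 6 vertices and 8 edges.
Enumerating all minimal edge subsets forming cycles...
Total circuits found: 6.

6


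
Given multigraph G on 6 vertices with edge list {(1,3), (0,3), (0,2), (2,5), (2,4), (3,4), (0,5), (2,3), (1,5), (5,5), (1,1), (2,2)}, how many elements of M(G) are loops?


In a graphic matroid, a loop is a self-loop edge (u,u) with rank 0.
Examining all 12 edges for self-loops...
Self-loops found: (5,5), (1,1), (2,2)
Number of loops = 3.

3


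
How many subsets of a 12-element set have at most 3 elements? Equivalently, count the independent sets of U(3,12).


Independent sets of U(3,12) are all subsets of size <= 3.
Count = (12 choose 0) + (12 choose 1) + (12 choose 2) + (12 choose 3)
     = 1 + 12 + 66 + 220
     = 299.

299


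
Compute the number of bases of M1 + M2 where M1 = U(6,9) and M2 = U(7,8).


Bases of a direct sum M1 + M2: |B| = |B(M1)| * |B(M2)|.
|B(U(6,9))| = C(9,6) = 84.
|B(U(7,8))| = C(8,7) = 8.
Total bases = 84 * 8 = 672.

672


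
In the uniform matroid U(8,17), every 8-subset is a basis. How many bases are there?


Bases of U(8,17) are all 8-element subsets of the 17-element ground set.
Number of bases = C(17,8).
(17 choose 8) = 24310.

24310


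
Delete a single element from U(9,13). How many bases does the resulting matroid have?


Deleting e from U(9,13) gives U(9,12) since n > r.
Bases of U(9,12) = C(12,9) = 12! / (9! * 3!) = 220.

220


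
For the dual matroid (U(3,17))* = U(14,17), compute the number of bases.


The dual of U(r,n) is U(n-r, n) = U(14,17).
Bases of U(14,17) are all (14)-element subsets.
|B(M*)| = C(17,14) = 17! / (14! * 3!) = 680.

680


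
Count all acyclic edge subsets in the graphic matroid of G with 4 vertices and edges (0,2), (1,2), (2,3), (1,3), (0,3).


An independent set in a graphic matroid is an acyclic edge subset.
G has 4 vertices and 5 edges.
Enumerate all 2^5 = 32 subsets, checking for acyclicity.
Total independent sets = 24.

24


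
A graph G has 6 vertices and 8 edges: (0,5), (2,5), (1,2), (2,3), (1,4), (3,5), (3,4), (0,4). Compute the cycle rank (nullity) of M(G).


Cycle rank (nullity) = |E| - r(M) = |E| - (|V| - c).
|E| = 8, |V| = 6, c = 1.
Nullity = 8 - (6 - 1) = 8 - 5 = 3.

3


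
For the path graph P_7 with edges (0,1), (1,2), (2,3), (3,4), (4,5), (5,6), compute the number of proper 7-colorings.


P(P_7, k) = k * (k-1)^(6).
P(7) = 7 * 6^6 = 7 * 46656 = 326592.

326592


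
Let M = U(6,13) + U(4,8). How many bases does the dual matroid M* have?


(M1+M2)* = M1* + M2*.
M1* = U(7,13), bases: C(13,7) = 1716.
M2* = U(4,8), bases: C(8,4) = 70.
|B(M*)| = 1716 * 70 = 120120.

120120


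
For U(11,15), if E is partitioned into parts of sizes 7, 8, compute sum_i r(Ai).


r(Ai) = min(|Ai|, 11) for each part.
Sum = min(7,11) + min(8,11)
    = 7 + 8
    = 15.

15


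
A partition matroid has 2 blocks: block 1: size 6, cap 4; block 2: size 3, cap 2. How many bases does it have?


A basis picks exactly ci elements from block i.
Number of bases = product of C(|Si|, ci).
= C(6,4) * C(3,2)
= 15 * 3
= 45.

45


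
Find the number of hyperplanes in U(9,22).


Hyperplanes of U(9,22) are flats of rank 8.
In a uniform matroid, these are exactly the (8)-element subsets.
Count = C(22,8) = 22! / (8! * 14!) = 319770.

319770


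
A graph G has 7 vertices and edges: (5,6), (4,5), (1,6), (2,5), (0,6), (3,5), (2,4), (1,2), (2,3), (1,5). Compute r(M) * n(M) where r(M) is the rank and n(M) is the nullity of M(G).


r(M) = |V| - c = 7 - 1 = 6.
nullity = |E| - r(M) = 10 - 6 = 4.
Product = 6 * 4 = 24.

24


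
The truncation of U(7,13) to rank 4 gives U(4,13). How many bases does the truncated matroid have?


Truncating U(7,13) to rank 4 gives U(4,13).
Bases of U(4,13) are all 4-element subsets of 13 elements.
Number of bases = C(13,4) = 13! / (4! * 9!) = 715.

715


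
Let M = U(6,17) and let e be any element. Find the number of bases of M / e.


Contracting e from U(6,17) gives U(5,16).
Bases of U(5,16) = C(16,5) = 16! / (5! * 11!) = 4368.

4368


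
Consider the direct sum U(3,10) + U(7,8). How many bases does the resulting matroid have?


Bases of a direct sum M1 + M2: |B| = |B(M1)| * |B(M2)|.
|B(U(3,10))| = C(10,3) = 120.
|B(U(7,8))| = C(8,7) = 8.
Total bases = 120 * 8 = 960.

960


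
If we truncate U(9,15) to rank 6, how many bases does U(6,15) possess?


Truncating U(9,15) to rank 6 gives U(6,15).
Bases of U(6,15) are all 6-element subsets of 15 elements.
Number of bases = C(15,6) = 5005.

5005


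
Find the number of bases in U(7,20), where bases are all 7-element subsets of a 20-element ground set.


Bases of U(7,20) are all 7-element subsets of the 20-element ground set.
Number of bases = C(20,7).
C(20,7) = 20! / (7! * 13!) = 77520.

77520


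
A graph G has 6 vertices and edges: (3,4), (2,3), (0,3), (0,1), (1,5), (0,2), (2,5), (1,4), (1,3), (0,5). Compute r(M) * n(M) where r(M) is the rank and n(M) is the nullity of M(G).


r(M) = |V| - c = 6 - 1 = 5.
nullity = |E| - r(M) = 10 - 5 = 5.
Product = 5 * 5 = 25.

25


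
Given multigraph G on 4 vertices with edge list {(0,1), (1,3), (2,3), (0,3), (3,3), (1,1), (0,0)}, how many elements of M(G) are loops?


In a graphic matroid, a loop is a self-loop edge (u,u) with rank 0.
Examining all 7 edges for self-loops...
Self-loops found: (3,3), (1,1), (0,0)
Number of loops = 3.

3


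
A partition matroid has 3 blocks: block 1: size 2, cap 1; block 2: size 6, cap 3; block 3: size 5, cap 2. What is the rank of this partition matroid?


Rank of a partition matroid = sum of min(|Si|, ci) for each block.
= min(2,1) + min(6,3) + min(5,2)
= 1 + 3 + 2
= 6.

6


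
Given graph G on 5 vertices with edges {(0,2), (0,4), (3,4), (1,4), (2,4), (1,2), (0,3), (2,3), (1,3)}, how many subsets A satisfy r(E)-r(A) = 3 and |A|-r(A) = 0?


R(x,y) = sum over A in 2^E of x^(r(E)-r(A)) * y^(|A|-r(A)).
G has 5 vertices, 9 edges. r(E) = 4.
Enumerate all 2^9 = 512 subsets.
Count subsets with r(E)-r(A)=3 and |A|-r(A)=0: 9.

9


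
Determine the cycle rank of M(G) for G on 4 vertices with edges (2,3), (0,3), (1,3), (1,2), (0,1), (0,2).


Cycle rank (nullity) = |E| - r(M) = |E| - (|V| - c).
|E| = 6, |V| = 4, c = 1.
Nullity = 6 - (4 - 1) = 6 - 3 = 3.

3


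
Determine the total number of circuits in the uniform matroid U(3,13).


In U(3,13), circuits are the (4)-element subsets.
Any set of 4 elements is dependent, and removing any one element gives
an independent set of size 3, so it is a minimal dependent set.
Number of circuits = (13 choose 4) = 715.

715


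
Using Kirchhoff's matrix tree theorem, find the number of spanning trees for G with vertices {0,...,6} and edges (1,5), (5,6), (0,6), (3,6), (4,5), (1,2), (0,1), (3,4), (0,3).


By Kirchhoff's matrix tree theorem, the number of spanning trees equals
the determinant of any cofactor of the Laplacian matrix L.
G has 7 vertices and 9 edges.
Computing the (6 x 6) cofactor determinant gives 35.

35


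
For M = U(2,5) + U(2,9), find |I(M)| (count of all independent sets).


For a direct sum, |I(M1+M2)| = |I(M1)| * |I(M2)|.
|I(U(2,5))| = sum C(5,k) for k=0..2 = 16.
|I(U(2,9))| = sum C(9,k) for k=0..2 = 46.
Total = 16 * 46 = 736.

736


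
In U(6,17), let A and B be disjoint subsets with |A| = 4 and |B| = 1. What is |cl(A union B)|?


|A union B| = 4 + 1 = 5 (disjoint).
In U(6,17), cl(S) = S if |S| < 6, else cl(S) = E.
Since 5 < 6, cl(A union B) = A union B.
|cl(A union B)| = 5.

5


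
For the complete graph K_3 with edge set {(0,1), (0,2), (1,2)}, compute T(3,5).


T(K_3; x,y) = x^2 + x + y.
T(3,5) = 9 + 3 + 5 = 17.

17


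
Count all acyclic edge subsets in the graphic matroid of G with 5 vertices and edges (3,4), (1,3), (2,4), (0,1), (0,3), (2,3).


An independent set in a graphic matroid is an acyclic edge subset.
G has 5 vertices and 6 edges.
Enumerate all 2^6 = 64 subsets, checking for acyclicity.
Total independent sets = 49.

49


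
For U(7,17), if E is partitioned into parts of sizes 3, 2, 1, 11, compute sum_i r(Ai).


r(Ai) = min(|Ai|, 7) for each part.
Sum = min(3,7) + min(2,7) + min(1,7) + min(11,7)
    = 3 + 2 + 1 + 7
    = 13.

13


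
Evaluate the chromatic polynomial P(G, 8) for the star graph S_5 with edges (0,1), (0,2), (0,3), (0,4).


P(tree, k) = k * (k-1)^(4) for any tree on 5 vertices.
P(8) = 8 * 7^4 = 8 * 2401 = 19208.

19208


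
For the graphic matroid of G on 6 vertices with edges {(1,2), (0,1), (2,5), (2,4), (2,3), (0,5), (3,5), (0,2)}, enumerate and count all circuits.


A circuit in a graphic matroid = edge set of a simple cycle.
G has 6 vertices and 8 edges.
Enumerating all minimal edge subsets forming cycles...
Total circuits found: 6.

6


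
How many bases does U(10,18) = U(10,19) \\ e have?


Deleting e from U(10,19) gives U(10,18) since n > r.
Bases of U(10,18) = C(18,10) = 43758.

43758


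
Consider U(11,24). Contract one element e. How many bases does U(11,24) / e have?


Contracting e from U(11,24) gives U(10,23).
Bases of U(10,23) = (23 choose 10) = 1144066.

1144066


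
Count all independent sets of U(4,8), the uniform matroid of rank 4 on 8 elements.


Independent sets of U(4,8) are all subsets of size <= 4.
Count = C(8,0) + C(8,1) + C(8,2) + C(8,3) + C(8,4)
     = 1 + 8 + 28 + 56 + 70
     = 163.

163


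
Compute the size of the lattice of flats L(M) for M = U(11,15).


Flats of U(11,15): every subset of size < 11 is a flat, plus E itself.
Count = C(15,0) + C(15,1) + C(15,2) + C(15,3) + C(15,4) + C(15,5) + C(15,6) + C(15,7) + C(15,8) + C(15,9) + C(15,10) + 1
     = 1 + 15 + 105 + 455 + 1365 + 3003 + 5005 + 6435 + 6435 + 5005 + 3003 + 1
     = 30828.

30828


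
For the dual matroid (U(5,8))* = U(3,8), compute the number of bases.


The dual of U(r,n) is U(n-r, n) = U(3,8).
Bases of U(3,8) are all (3)-element subsets.
|B(M*)| = C(8,3) = (8 * 7 * 6) / (1 * 2 * 3) = 56.

56


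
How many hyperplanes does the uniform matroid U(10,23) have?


Hyperplanes of U(10,23) are flats of rank 9.
In a uniform matroid, these are exactly the (9)-element subsets.
Count = C(23,9) = 817190.

817190


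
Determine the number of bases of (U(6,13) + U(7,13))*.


(M1+M2)* = M1* + M2*.
M1* = U(7,13), bases: C(13,7) = 1716.
M2* = U(6,13), bases: C(13,6) = 1716.
|B(M*)| = 1716 * 1716 = 2944656.

2944656


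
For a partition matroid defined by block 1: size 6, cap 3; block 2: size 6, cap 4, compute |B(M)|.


A basis picks exactly ci elements from block i.
Number of bases = product of C(|Si|, ci).
= C(6,3) * C(6,4)
= 20 * 15
= 300.

300


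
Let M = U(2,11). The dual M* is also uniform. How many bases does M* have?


The dual of U(r,n) is U(n-r, n) = U(9,11).
Bases of U(9,11) are all (9)-element subsets.
|B(M*)| = C(11,9) = 55.

55


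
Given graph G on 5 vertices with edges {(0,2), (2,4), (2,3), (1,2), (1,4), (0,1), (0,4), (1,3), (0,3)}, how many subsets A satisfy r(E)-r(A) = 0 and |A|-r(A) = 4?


R(x,y) = sum over A in 2^E of x^(r(E)-r(A)) * y^(|A|-r(A)).
G has 5 vertices, 9 edges. r(E) = 4.
Enumerate all 2^9 = 512 subsets.
Count subsets with r(E)-r(A)=0 and |A|-r(A)=4: 9.

9


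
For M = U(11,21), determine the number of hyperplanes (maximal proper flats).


Hyperplanes of U(11,21) are flats of rank 10.
In a uniform matroid, these are exactly the (10)-element subsets.
Count = C(21,10) = 352716.

352716


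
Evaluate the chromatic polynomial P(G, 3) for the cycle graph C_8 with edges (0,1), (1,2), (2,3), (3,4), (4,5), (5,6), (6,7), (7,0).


P(C_8, k) = (k-1)^8 + (-1)^8*(k-1).
P(3) = (2)^8 + 2
= 256 + 2 = 258.

258


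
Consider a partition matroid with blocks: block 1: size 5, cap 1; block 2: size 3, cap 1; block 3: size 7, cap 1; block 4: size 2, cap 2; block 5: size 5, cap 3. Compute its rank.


Rank of a partition matroid = sum of min(|Si|, ci) for each block.
= min(5,1) + min(3,1) + min(7,1) + min(2,2) + min(5,3)
= 1 + 1 + 1 + 2 + 3
= 8.

8


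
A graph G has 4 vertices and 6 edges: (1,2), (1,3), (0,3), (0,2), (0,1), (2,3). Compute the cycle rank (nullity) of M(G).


Cycle rank (nullity) = |E| - r(M) = |E| - (|V| - c).
|E| = 6, |V| = 4, c = 1.
Nullity = 6 - (4 - 1) = 6 - 3 = 3.

3


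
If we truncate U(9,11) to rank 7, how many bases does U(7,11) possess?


Truncating U(9,11) to rank 7 gives U(7,11).
Bases of U(7,11) are all 7-element subsets of 11 elements.
Number of bases = C(11,7) = 330.

330


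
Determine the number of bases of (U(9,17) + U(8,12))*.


(M1+M2)* = M1* + M2*.
M1* = U(8,17), bases: C(17,8) = 24310.
M2* = U(4,12), bases: C(12,4) = 495.
|B(M*)| = 24310 * 495 = 12033450.

12033450


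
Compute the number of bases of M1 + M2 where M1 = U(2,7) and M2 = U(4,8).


Bases of a direct sum M1 + M2: |B| = |B(M1)| * |B(M2)|.
|B(U(2,7))| = C(7,2) = 21.
|B(U(4,8))| = C(8,4) = 70.
Total bases = 21 * 70 = 1470.

1470


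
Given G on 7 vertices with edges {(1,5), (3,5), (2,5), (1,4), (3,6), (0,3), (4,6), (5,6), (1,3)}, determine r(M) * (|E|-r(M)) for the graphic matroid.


r(M) = |V| - c = 7 - 1 = 6.
nullity = |E| - r(M) = 9 - 6 = 3.
Product = 6 * 3 = 18.

18


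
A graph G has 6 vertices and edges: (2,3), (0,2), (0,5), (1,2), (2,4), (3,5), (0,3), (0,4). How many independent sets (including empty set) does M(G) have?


An independent set in a graphic matroid is an acyclic edge subset.
G has 6 vertices and 8 edges.
Enumerate all 2^8 = 256 subsets, checking for acyclicity.
Total independent sets = 164.

164


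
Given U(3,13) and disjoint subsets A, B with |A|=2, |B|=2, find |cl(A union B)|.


|A union B| = 2 + 2 = 4 (disjoint).
In U(3,13), cl(S) = S if |S| < 3, else cl(S) = E.
Since 4 >= 3, cl(A union B) = E.
|cl(A union B)| = 13.

13


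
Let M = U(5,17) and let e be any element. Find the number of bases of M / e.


Contracting e from U(5,17) gives U(4,16).
Bases of U(4,16) = (16 choose 4) = 1820.

1820


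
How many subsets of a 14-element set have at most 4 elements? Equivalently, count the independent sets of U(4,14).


Independent sets of U(4,14) are all subsets of size <= 4.
Count = (14 choose 0) + (14 choose 1) + (14 choose 2) + (14 choose 3) + (14 choose 4)
     = 1 + 14 + 91 + 364 + 1001
     = 1471.

1471


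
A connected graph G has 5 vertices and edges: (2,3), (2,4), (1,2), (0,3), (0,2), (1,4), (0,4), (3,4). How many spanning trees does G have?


By Kirchhoff's matrix tree theorem, the number of spanning trees equals
the determinant of any cofactor of the Laplacian matrix L.
G has 5 vertices and 8 edges.
Computing the (4 x 4) cofactor determinant gives 40.

40


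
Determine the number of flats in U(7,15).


Flats of U(7,15): every subset of size < 7 is a flat, plus E itself.
Count = (15 choose 0) + (15 choose 1) + (15 choose 2) + (15 choose 3) + (15 choose 4) + (15 choose 5) + (15 choose 6) + 1
     = 1 + 15 + 105 + 455 + 1365 + 3003 + 5005 + 1
     = 9950.

9950


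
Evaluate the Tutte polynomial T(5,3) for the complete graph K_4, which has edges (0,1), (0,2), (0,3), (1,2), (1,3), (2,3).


T(K_4; x,y) = x^3 + 3x^2 + 4xy + 2x + y^3 + 3y^2 + 2y.
Substituting x=5, y=3:
= 125 + 75 + 60 + 10 + 27 + 27 + 6
= 330.

330


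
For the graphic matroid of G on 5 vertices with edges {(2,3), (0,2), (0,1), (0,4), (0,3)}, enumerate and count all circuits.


A circuit in a graphic matroid = edge set of a simple cycle.
G has 5 vertices and 5 edges.
Enumerating all minimal edge subsets forming cycles...
Total circuits found: 1.

1


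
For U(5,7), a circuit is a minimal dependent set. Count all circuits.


In U(5,7), circuits are the (6)-element subsets.
Any set of 6 elements is dependent, and removing any one element gives
an independent set of size 5, so it is a minimal dependent set.
Number of circuits = C(7,6) = 7.

7


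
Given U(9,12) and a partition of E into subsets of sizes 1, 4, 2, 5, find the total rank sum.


r(Ai) = min(|Ai|, 9) for each part.
Sum = min(1,9) + min(4,9) + min(2,9) + min(5,9)
    = 1 + 4 + 2 + 5
    = 12.

12


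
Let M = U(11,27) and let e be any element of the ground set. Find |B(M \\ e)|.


Deleting e from U(11,27) gives U(11,26) since n > r.
Bases of U(11,26) = C(26,11) = 26! / (11! * 15!) = 7726160.

7726160


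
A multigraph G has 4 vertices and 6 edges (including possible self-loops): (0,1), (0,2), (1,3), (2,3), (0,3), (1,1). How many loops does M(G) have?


In a graphic matroid, a loop is a self-loop edge (u,u) with rank 0.
Examining all 6 edges for self-loops...
Self-loops found: (1,1)
Number of loops = 1.

1


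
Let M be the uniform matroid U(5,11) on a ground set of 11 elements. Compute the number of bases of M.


Bases of U(5,11) are all 5-element subsets of the 11-element ground set.
Number of bases = C(11,5).
C(11,5) = 462.

462


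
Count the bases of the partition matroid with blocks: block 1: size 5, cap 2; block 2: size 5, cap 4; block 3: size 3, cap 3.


A basis picks exactly ci elements from block i.
Number of bases = product of C(|Si|, ci).
= C(5,2) * C(5,4) * C(3,3)
= 10 * 5 * 1
= 50.

50


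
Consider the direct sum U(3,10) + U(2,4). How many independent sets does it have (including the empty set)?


For a direct sum, |I(M1+M2)| = |I(M1)| * |I(M2)|.
|I(U(3,10))| = sum C(10,k) for k=0..3 = 176.
|I(U(2,4))| = sum C(4,k) for k=0..2 = 11.
Total = 176 * 11 = 1936.

1936


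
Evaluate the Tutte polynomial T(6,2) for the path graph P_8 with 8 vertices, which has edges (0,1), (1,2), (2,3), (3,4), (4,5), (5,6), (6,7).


A path on 8 vertices is a tree with 7 edges.
T(x,y) = x^(7) for any tree.
T(6,2) = 6^7 = 279936.

279936


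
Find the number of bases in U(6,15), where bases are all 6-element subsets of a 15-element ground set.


Bases of U(6,15) are all 6-element subsets of the 15-element ground set.
Number of bases = C(15,6).
C(15,6) = 5005.

5005


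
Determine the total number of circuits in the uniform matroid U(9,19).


In U(9,19), circuits are the (10)-element subsets.
Any set of 10 elements is dependent, and removing any one element gives
an independent set of size 9, so it is a minimal dependent set.
Number of circuits = C(19,10) = 19! / (10! * 9!) = 92378.

92378


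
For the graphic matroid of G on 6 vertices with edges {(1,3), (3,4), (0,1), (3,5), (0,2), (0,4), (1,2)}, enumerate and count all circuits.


A circuit in a graphic matroid = edge set of a simple cycle.
G has 6 vertices and 7 edges.
Enumerating all minimal edge subsets forming cycles...
Total circuits found: 3.

3


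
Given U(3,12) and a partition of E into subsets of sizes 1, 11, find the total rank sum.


r(Ai) = min(|Ai|, 3) for each part.
Sum = min(1,3) + min(11,3)
    = 1 + 3
    = 4.

4


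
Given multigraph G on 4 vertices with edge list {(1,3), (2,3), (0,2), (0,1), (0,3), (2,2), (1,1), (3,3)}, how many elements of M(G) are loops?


In a graphic matroid, a loop is a self-loop edge (u,u) with rank 0.
Examining all 8 edges for self-loops...
Self-loops found: (2,2), (1,1), (3,3)
Number of loops = 3.

3


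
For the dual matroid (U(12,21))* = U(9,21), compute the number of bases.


The dual of U(r,n) is U(n-r, n) = U(9,21).
Bases of U(9,21) are all (9)-element subsets.
|B(M*)| = C(21,9) = 293930.

293930


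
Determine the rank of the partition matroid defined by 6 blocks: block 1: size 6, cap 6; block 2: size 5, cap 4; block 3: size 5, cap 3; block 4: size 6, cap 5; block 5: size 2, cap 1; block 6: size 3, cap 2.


Rank of a partition matroid = sum of min(|Si|, ci) for each block.
= min(6,6) + min(5,4) + min(5,3) + min(6,5) + min(2,1) + min(3,2)
= 6 + 4 + 3 + 5 + 1 + 2
= 21.

21


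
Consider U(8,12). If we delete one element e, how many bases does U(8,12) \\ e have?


Deleting e from U(8,12) gives U(8,11) since n > r.
Bases of U(8,11) = C(11,8) = 165.

165


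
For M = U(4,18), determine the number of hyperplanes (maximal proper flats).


Hyperplanes of U(4,18) are flats of rank 3.
In a uniform matroid, these are exactly the (3)-element subsets.
Count = C(18,3) = (18 * 17 * 16) / (1 * 2 * 3) = 816.

816


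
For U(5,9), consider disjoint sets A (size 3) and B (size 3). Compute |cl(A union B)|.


|A union B| = 3 + 3 = 6 (disjoint).
In U(5,9), cl(S) = S if |S| < 5, else cl(S) = E.
Since 6 >= 5, cl(A union B) = E.
|cl(A union B)| = 9.

9


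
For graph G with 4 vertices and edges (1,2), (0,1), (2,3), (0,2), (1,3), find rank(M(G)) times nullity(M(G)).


r(M) = |V| - c = 4 - 1 = 3.
nullity = |E| - r(M) = 5 - 3 = 2.
Product = 3 * 2 = 6.

6


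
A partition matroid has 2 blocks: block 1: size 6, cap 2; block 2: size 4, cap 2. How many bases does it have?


A basis picks exactly ci elements from block i.
Number of bases = product of C(|Si|, ci).
= C(6,2) * C(4,2)
= 15 * 6
= 90.

90


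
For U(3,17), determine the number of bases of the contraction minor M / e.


Contracting e from U(3,17) gives U(2,16).
Bases of U(2,16) = C(16,2) = 16! / (2! * 14!) = 120.

120


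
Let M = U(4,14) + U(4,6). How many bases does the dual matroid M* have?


(M1+M2)* = M1* + M2*.
M1* = U(10,14), bases: C(14,10) = 1001.
M2* = U(2,6), bases: C(6,2) = 15.
|B(M*)| = 1001 * 15 = 15015.

15015


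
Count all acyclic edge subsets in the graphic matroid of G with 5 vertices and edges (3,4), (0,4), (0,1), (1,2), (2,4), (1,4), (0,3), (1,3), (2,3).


An independent set in a graphic matroid is an acyclic edge subset.
G has 5 vertices and 9 edges.
Enumerate all 2^9 = 512 subsets, checking for acyclicity.
Total independent sets = 198.

198


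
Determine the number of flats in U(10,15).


Flats of U(10,15): every subset of size < 10 is a flat, plus E itself.
Count = C(15,0) + C(15,1) + C(15,2) + C(15,3) + C(15,4) + C(15,5) + C(15,6) + C(15,7) + C(15,8) + C(15,9) + 1
     = 1 + 15 + 105 + 455 + 1365 + 3003 + 5005 + 6435 + 6435 + 5005 + 1
     = 27825.

27825


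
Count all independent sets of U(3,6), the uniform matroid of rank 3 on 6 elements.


Independent sets of U(3,6) are all subsets of size <= 3.
Count = C(6,0) + C(6,1) + C(6,2) + C(6,3)
     = 1 + 6 + 15 + 20
     = 42.

42


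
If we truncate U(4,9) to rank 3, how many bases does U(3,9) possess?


Truncating U(4,9) to rank 3 gives U(3,9).
Bases of U(3,9) are all 3-element subsets of 9 elements.
Number of bases = (9 choose 3) = 84.

84


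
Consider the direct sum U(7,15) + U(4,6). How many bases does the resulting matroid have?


Bases of a direct sum M1 + M2: |B| = |B(M1)| * |B(M2)|.
|B(U(7,15))| = C(15,7) = 6435.
|B(U(4,6))| = C(6,4) = 15.
Total bases = 6435 * 15 = 96525.

96525


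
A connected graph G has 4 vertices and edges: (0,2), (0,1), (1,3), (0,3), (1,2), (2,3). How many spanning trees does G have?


By Kirchhoff's matrix tree theorem, the number of spanning trees equals
the determinant of any cofactor of the Laplacian matrix L.
G has 4 vertices and 6 edges.
Computing the (3 x 3) cofactor determinant gives 16.

16


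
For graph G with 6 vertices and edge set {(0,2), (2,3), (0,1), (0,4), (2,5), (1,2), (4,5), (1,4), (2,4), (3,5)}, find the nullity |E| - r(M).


Cycle rank (nullity) = |E| - r(M) = |E| - (|V| - c).
|E| = 10, |V| = 6, c = 1.
Nullity = 10 - (6 - 1) = 10 - 5 = 5.

5


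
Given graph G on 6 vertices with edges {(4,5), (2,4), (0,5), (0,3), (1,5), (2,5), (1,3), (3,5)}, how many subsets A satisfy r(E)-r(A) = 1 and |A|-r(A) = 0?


R(x,y) = sum over A in 2^E of x^(r(E)-r(A)) * y^(|A|-r(A)).
G has 6 vertices, 8 edges. r(E) = 5.
Enumerate all 2^8 = 256 subsets.
Count subsets with r(E)-r(A)=1 and |A|-r(A)=0: 54.

54


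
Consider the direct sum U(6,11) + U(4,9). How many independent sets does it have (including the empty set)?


For a direct sum, |I(M1+M2)| = |I(M1)| * |I(M2)|.
|I(U(6,11))| = sum C(11,k) for k=0..6 = 1486.
|I(U(4,9))| = sum C(9,k) for k=0..4 = 256.
Total = 1486 * 256 = 380416.

380416


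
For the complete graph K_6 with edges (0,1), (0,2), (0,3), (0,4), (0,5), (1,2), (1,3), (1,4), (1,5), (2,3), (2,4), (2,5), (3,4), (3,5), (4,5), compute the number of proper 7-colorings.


P(K_6, k) = k(k-1)(k-2)...(k-5).
P(7) = (7) * (6) * (5) * (4) * (3) * (2) = 5040.

5040


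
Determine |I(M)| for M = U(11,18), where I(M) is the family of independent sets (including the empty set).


Independent sets of U(11,18) are all subsets of size <= 11.
Count = (18 choose 0) + (18 choose 1) + (18 choose 2) + (18 choose 3) + (18 choose 4) + (18 choose 5) + (18 choose 6) + (18 choose 7) + (18 choose 8) + (18 choose 9) + (18 choose 10) + (18 choose 11)
     = 1 + 18 + 153 + 816 + 3060 + 8568 + 18564 + 31824 + 43758 + 48620 + 43758 + 31824
     = 230964.

230964


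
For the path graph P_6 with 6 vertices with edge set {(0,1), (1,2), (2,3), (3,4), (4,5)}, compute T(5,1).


A path on 6 vertices is a tree with 5 edges.
T(x,y) = x^(5) for any tree.
T(5,1) = 5^5 = 3125.

3125


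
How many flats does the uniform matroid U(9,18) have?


Flats of U(9,18): every subset of size < 9 is a flat, plus E itself.
Count = (18 choose 0) + (18 choose 1) + (18 choose 2) + (18 choose 3) + (18 choose 4) + (18 choose 5) + (18 choose 6) + (18 choose 7) + (18 choose 8) + 1
     = 1 + 18 + 153 + 816 + 3060 + 8568 + 18564 + 31824 + 43758 + 1
     = 106763.

106763


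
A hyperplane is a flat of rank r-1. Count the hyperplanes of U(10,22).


Hyperplanes of U(10,22) are flats of rank 9.
In a uniform matroid, these are exactly the (9)-element subsets.
Count = (22 choose 9) = 497420.

497420


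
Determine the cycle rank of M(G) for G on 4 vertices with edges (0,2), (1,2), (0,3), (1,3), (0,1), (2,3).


Cycle rank (nullity) = |E| - r(M) = |E| - (|V| - c).
|E| = 6, |V| = 4, c = 1.
Nullity = 6 - (4 - 1) = 6 - 3 = 3.

3


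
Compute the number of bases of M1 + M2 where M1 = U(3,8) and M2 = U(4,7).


Bases of a direct sum M1 + M2: |B| = |B(M1)| * |B(M2)|.
|B(U(3,8))| = C(8,3) = 56.
|B(U(4,7))| = C(7,4) = 35.
Total bases = 56 * 35 = 1960.

1960


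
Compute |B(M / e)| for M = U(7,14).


Contracting e from U(7,14) gives U(6,13).
Bases of U(6,13) = (13 choose 6) = 1716.

1716


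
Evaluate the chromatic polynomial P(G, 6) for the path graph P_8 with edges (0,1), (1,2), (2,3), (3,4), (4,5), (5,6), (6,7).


P(P_8, k) = k * (k-1)^(7).
P(6) = 6 * 5^7 = 6 * 78125 = 468750.

468750


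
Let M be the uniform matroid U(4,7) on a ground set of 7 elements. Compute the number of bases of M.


Bases of U(4,7) are all 4-element subsets of the 7-element ground set.
Number of bases = C(7,4).
C(7,4) = (7 * 6 * 5 * 4) / (1 * 2 * 3 * 4) = 35.

35


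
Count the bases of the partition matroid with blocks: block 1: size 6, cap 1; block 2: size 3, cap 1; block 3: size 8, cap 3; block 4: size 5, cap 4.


A basis picks exactly ci elements from block i.
Number of bases = product of C(|Si|, ci).
= C(6,1) * C(3,1) * C(8,3) * C(5,4)
= 6 * 3 * 56 * 5
= 5040.

5040


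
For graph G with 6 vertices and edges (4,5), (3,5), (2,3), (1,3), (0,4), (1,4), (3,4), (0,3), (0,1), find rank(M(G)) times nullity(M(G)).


r(M) = |V| - c = 6 - 1 = 5.
nullity = |E| - r(M) = 9 - 5 = 4.
Product = 5 * 4 = 20.

20


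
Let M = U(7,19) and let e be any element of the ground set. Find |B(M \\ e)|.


Deleting e from U(7,19) gives U(7,18) since n > r.
Bases of U(7,18) = C(18,7) = 18! / (7! * 11!) = 31824.

31824


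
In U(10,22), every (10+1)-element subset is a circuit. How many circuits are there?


In U(10,22), circuits are the (11)-element subsets.
Any set of 11 elements is dependent, and removing any one element gives
an independent set of size 10, so it is a minimal dependent set.
Number of circuits = C(22,11) = 22! / (11! * 11!) = 705432.

705432


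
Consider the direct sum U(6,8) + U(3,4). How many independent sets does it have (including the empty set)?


For a direct sum, |I(M1+M2)| = |I(M1)| * |I(M2)|.
|I(U(6,8))| = sum C(8,k) for k=0..6 = 247.
|I(U(3,4))| = sum C(4,k) for k=0..3 = 15.
Total = 247 * 15 = 3705.

3705


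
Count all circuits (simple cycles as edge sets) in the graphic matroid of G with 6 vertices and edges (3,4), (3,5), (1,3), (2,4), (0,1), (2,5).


A circuit in a graphic matroid = edge set of a simple cycle.
G has 6 vertices and 6 edges.
Enumerating all minimal edge subsets forming cycles...
Total circuits found: 1.

1


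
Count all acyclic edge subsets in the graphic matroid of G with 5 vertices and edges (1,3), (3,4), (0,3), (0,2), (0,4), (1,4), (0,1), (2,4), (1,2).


An independent set in a graphic matroid is an acyclic edge subset.
G has 5 vertices and 9 edges.
Enumerate all 2^9 = 512 subsets, checking for acyclicity.
Total independent sets = 198.

198


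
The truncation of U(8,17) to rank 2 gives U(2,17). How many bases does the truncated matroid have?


Truncating U(8,17) to rank 2 gives U(2,17).
Bases of U(2,17) are all 2-element subsets of 17 elements.
Number of bases = (17 choose 2) = 136.

136


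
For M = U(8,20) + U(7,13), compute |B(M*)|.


(M1+M2)* = M1* + M2*.
M1* = U(12,20), bases: C(20,12) = 125970.
M2* = U(6,13), bases: C(13,6) = 1716.
|B(M*)| = 125970 * 1716 = 216164520.

216164520


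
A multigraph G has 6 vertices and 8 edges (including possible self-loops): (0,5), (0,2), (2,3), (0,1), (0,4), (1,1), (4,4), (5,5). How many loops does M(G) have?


In a graphic matroid, a loop is a self-loop edge (u,u) with rank 0.
Examining all 8 edges for self-loops...
Self-loops found: (1,1), (4,4), (5,5)
Number of loops = 3.

3
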